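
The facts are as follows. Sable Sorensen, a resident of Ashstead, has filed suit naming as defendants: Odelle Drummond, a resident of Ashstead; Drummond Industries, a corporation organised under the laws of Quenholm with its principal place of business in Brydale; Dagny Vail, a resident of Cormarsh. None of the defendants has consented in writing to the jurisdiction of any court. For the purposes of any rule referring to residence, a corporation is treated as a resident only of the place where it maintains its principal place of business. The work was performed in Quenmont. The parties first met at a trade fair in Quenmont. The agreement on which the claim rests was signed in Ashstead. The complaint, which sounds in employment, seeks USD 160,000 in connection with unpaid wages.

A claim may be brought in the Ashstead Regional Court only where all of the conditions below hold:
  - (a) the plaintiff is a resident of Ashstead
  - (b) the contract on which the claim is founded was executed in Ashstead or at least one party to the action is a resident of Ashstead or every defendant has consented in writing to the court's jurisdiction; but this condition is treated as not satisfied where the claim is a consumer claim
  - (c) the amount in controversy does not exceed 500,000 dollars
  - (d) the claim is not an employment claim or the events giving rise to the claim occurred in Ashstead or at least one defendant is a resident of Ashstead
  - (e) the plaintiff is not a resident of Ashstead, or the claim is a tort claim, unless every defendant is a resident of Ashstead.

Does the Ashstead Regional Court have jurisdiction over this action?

No

The Ashstead Regional Court:
  (a) The plaintiff resides in Ashstead. Satisfied.
  (b) The contract was executed in Ashstead — that alternative is enough. And the carve-out is inapplicable — the claim is an employment claim, not a consumer claim. Condition met.
  (c) The amount in controversy is $160,000, within the 500,000 dollars ceiling. Satisfied.
  (d) Odelle Drummond resides in Ashstead, which satisfies one of the alternatives. Met.
  (e) The plaintiff resides in Ashstead; the claim is an employment claim, not a tort claim — none of the alternatives is met. The proviso offers no rescue either, since the defendants reside as follows — Odelle Drummond in Ashstead, Drummond Industries in Brydale, Dagny Vail in Cormarsh — not all in Ashstead. Fails.
  → At least one condition fails; no jurisdiction.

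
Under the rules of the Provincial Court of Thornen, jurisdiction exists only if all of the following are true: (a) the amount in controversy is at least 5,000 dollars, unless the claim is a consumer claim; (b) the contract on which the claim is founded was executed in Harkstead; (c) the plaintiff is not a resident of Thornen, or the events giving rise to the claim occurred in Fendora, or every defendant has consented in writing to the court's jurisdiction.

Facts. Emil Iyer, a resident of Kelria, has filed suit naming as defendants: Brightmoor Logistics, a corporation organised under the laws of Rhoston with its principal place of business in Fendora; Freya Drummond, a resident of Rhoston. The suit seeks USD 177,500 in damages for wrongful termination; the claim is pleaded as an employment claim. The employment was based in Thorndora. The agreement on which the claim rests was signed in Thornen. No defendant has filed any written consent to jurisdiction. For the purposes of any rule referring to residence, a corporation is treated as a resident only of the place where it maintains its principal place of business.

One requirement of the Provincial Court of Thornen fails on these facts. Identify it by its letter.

The Provincial Court of Thornen:
  (a) The amount in controversy is USD 177,500, which meets the $5,000 floor. Satisfied.
  (b) The contract was executed in Thornen, not Harkstead. Not met.
  (c) The plaintiff resides in Kelria, which is not Thornen, which satisfies one of the alternatives. Condition met.
Only condition (b) fails.

(b)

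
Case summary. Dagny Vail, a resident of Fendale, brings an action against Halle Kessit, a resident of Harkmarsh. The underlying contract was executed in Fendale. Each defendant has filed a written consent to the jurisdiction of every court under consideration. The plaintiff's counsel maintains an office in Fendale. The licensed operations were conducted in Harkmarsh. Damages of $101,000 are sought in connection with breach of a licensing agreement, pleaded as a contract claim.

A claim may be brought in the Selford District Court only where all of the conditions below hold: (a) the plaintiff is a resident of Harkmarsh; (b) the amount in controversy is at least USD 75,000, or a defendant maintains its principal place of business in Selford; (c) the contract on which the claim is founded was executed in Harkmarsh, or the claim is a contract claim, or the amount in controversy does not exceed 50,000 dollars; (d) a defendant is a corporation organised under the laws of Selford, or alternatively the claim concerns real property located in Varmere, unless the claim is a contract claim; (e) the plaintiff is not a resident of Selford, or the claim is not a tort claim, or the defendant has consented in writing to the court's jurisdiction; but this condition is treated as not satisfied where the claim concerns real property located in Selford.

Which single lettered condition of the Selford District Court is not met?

(a)

The Selford District Court:
  (a) The plaintiff resides in Fendale, not Harkmarsh. Fails.
  (b) The amount in controversy is 101,000 dollars, which meets the USD 75,000 floor, which satisfies one of the alternatives. Satisfied.
  (c) The claim is a contract claim, which satisfies one of the alternatives. Satisfied.
  (d) No defendant is a corporation; the claim does not concern real property — no alternative holds. However, the claim is a contract claim, so the 'unless' proviso supplies this condition. Condition met.
  (e) The plaintiff resides in Fendale, which is not Selford, so this disjunct is met. The carve-out does not apply: the claim does not concern real property. Condition met.
Only condition (a) fails.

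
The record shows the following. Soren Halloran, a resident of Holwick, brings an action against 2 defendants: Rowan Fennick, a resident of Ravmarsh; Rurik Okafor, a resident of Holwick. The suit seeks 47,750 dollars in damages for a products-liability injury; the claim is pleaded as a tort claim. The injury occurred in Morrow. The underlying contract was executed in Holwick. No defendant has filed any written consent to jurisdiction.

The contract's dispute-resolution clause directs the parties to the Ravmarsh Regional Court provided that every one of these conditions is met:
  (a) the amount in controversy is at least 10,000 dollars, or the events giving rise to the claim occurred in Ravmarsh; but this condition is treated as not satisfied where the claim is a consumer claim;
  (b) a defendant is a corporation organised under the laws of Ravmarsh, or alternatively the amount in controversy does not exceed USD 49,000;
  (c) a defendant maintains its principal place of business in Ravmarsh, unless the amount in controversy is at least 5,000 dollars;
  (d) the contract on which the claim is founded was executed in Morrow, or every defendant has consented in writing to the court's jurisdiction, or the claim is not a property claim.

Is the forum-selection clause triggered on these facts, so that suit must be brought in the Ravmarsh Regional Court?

The Ravmarsh Regional Court:
  (a) The amount in controversy is 47,750 dollars, which meets the 10,000 dollars floor — that alternative is enough. The carve-out does not apply: the claim is a tort claim, not a consumer claim. Condition met.
  (b) The amount in controversy is USD 47,750, within the USD 49,000 ceiling, so this disjunct is met. Met.
  (c) No defendant is a corporation. The proviso rescues it, though: the amount in controversy is 47,750 dollars, which meets the $5,000 floor. Condition met.
  (d) The claim is a tort claim, not a property claim — that alternative is enough. Condition met.
  → The clause applies.

Yes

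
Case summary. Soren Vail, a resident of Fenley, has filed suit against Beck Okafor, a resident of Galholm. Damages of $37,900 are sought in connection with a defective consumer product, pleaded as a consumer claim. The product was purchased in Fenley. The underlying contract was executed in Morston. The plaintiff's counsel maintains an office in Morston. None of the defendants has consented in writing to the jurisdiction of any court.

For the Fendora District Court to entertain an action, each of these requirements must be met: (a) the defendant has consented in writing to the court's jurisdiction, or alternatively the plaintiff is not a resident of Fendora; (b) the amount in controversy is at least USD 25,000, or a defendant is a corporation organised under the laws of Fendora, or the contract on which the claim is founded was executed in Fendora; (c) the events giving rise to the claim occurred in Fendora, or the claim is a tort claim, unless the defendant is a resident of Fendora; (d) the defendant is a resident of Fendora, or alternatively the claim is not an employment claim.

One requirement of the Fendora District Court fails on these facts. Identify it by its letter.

(c)

The Fendora District Court:
  (a) The plaintiff resides in Fenley, which is not Fendora — that alternative is enough. Satisfied.
  (b) The amount in controversy is $37,900, which meets the USD 25,000 floor, so one alternative holds. Met.
  (c) The operative events occurred in Fenley, not Fendora; the claim is a consumer claim, not a tort claim — none of the alternatives is met. The proviso offers no rescue either, since the defendant resides in Galholm, not Fendora. Condition not met.
  (d) The claim is a consumer claim, not an employment claim — that alternative is enough. Condition met.
Only condition (c) fails.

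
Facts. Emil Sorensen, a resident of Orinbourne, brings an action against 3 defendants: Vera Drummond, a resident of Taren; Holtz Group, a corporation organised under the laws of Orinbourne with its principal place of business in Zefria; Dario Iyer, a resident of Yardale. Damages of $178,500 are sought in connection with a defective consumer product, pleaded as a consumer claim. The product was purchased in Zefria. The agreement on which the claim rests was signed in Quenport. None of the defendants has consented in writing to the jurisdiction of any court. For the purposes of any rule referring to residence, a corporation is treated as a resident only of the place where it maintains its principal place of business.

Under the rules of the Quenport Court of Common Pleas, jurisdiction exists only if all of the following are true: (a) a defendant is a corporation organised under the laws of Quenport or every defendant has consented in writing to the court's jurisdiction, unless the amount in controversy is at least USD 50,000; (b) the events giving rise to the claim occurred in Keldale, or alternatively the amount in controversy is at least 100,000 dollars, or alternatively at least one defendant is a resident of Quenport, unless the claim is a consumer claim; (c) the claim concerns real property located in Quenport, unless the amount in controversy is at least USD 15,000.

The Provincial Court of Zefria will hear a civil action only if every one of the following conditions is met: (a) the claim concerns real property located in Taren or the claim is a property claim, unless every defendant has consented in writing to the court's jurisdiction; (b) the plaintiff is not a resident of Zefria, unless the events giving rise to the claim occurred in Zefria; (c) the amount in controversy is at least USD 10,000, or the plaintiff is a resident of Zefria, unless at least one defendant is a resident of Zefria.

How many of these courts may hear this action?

1

The Quenport Court of Common Pleas:
  (a) The corporate defendant(s) are organised in Orinbourne, not Quenport; no such written consent has been filed — no alternative holds. However, the amount in controversy is 178,500 dollars, which meets the $50,000 floor, so the 'unless' proviso supplies this condition. Satisfied.
  (b) The amount in controversy is $178,500, which meets the $100,000 floor, so one alternative holds. Condition met.
  (c) The claim does not concern real property. The proviso rescues it, though: the amount in controversy is USD 178,500, which meets the $15,000 floor. Satisfied.
  → All conditions met; jurisdiction exists.
The Provincial Court of Zefria:
  (a) The claim does not concern real property; the claim is a consumer claim, not a property claim — none of the alternatives is met. And no such written consent has been filed, so the proviso does not save it. Fails.
  (b) The plaintiff resides in Orinbourne, which is not Zefria. Condition met.
  (c) The amount in controversy is $178,500, which meets the $10,000 floor, which satisfies one of the alternatives. Met.
  → The court lacks jurisdiction.
Courts with jurisdiction: the Quenport Court of Common Pleas — 1 in total.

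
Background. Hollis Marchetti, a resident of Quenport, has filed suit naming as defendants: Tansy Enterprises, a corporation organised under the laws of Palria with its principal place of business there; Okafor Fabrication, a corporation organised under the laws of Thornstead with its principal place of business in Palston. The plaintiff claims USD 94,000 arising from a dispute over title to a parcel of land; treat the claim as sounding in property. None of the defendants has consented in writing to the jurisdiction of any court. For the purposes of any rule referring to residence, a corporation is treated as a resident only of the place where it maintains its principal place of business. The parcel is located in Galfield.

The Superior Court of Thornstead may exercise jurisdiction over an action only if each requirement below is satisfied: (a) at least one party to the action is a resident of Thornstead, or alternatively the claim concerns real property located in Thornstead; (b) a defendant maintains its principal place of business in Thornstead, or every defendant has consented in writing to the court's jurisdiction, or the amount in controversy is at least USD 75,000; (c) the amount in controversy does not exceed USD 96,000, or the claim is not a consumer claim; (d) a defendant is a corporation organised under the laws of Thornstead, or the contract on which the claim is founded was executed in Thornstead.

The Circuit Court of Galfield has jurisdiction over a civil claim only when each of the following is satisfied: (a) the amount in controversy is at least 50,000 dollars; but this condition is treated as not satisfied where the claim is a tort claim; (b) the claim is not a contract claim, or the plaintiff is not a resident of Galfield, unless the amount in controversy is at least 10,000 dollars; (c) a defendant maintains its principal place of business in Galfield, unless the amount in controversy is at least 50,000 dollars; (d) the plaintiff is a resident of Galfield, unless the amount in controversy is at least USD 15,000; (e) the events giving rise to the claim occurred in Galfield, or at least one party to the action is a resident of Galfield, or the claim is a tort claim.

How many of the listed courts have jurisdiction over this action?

1

The Superior Court of Thornstead:
  (a) No party resides in Thornstead; the property lies in Galfield, not Thornstead — none of the alternatives is met. Condition not met.
  (b) The amount in controversy is $94,000, which meets the $75,000 floor — that alternative is enough. Satisfied.
  (c) The amount in controversy is $94,000, within the USD 96,000 ceiling, so one alternative holds. Condition met.
  (d) Okafor Fabrication is organised under the laws of Thornstead, so one alternative holds. Condition met.
  → At least one condition fails; no jurisdiction.
The Circuit Court of Galfield:
  (a) The amount in controversy is 94,000 dollars, which meets the $50,000 floor. And the carve-out is inapplicable — the claim is a property claim, not a tort claim. Satisfied.
  (b) The claim is a property claim, not a contract claim — that alternative is enough. Satisfied.
  (c) The corporate defendant(s) have their principal place of business in Palria, Palston, not Galfield. But the amount in controversy is USD 94,000, which meets the USD 50,000 floor, and the 'unless' clause therefore excuses the requirement. Satisfied.
  (d) The plaintiff resides in Quenport, not Galfield. But the amount in controversy is 94,000 dollars, which meets the $15,000 floor, and the 'unless' clause therefore excuses the requirement. Condition met.
  (e) The operative events occurred in Galfield, so this disjunct is met. Satisfied.
  → The court has jurisdiction.
Courts with jurisdiction: the Circuit Court of Galfield — 1 in total.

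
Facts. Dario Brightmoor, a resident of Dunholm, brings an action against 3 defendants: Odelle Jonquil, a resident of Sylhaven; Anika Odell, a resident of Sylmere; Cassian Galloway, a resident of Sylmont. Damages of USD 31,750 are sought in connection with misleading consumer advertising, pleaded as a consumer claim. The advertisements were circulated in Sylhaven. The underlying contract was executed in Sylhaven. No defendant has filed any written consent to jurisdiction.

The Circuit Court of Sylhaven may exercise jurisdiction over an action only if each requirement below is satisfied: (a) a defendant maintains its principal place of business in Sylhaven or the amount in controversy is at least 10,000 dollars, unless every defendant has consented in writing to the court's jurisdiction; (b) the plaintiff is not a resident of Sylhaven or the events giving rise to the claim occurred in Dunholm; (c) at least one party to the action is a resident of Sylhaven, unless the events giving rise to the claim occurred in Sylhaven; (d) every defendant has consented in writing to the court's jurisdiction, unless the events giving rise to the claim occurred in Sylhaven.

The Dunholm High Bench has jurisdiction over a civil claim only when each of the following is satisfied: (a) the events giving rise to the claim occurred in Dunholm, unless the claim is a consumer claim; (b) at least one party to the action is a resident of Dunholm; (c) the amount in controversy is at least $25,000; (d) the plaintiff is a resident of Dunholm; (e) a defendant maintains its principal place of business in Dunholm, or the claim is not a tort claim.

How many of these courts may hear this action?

2

The Circuit Court of Sylhaven:
  (a) The amount in controversy is 31,750 dollars, which meets the $10,000 floor — that alternative is enough. Condition met.
  (b) The plaintiff resides in Dunholm, which is not Sylhaven — that alternative is enough. Met.
  (c) Odelle Jonquil resides in Sylhaven. Satisfied.
  (d) No such written consent has been filed. But the operative events occurred in Sylhaven, and the 'unless' clause therefore excuses the requirement. Satisfied.
  → Jurisdiction lies.
The Dunholm High Bench:
  (a) The operative events occurred in Sylhaven, not Dunholm. However, the claim is a consumer claim, so the 'unless' proviso supplies this condition. Satisfied.
  (b) Dario Brightmoor resides in Dunholm. Met.
  (c) The amount in controversy is $31,750, which meets the USD 25,000 floor. Met.
  (d) The plaintiff resides in Dunholm. Condition met.
  (e) The claim is a consumer claim, not a tort claim, so this disjunct is met. Condition met.
  → All conditions met; jurisdiction exists.
Courts with jurisdiction: the Circuit Court of Sylhaven, the Dunholm High Bench — 2 in total.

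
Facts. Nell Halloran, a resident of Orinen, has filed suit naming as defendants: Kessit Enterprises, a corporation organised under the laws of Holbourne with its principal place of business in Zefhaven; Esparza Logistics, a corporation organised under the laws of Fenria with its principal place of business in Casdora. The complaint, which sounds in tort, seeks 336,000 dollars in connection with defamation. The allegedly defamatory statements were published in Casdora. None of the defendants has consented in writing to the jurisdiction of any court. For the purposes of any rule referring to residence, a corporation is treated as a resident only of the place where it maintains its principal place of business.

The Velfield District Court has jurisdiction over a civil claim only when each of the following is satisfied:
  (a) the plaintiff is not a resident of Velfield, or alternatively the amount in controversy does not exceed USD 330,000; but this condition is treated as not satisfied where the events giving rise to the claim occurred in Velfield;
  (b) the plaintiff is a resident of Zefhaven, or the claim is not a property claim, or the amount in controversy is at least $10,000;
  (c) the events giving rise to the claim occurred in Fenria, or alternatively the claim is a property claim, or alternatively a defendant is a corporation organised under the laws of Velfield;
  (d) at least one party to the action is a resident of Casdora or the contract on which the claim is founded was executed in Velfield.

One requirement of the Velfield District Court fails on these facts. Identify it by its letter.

(c)

The Velfield District Court:
  (a) The plaintiff resides in Orinen, which is not Velfield — that alternative is enough. And the carve-out is inapplicable — the operative events occurred in Casdora, not Velfield. Met.
  (b) The claim is a tort claim, not a property claim — that alternative is enough. Satisfied.
  (c) The operative events occurred in Casdora, not Fenria; the claim is a tort claim, not a property claim; the corporate defendant(s) are organised in Fenria, Holbourne, not Velfield — no alternative holds. Not satisfied.
  (d) Esparza Logistics resides in Casdora — that alternative is enough. Satisfied.
Only condition (c) fails.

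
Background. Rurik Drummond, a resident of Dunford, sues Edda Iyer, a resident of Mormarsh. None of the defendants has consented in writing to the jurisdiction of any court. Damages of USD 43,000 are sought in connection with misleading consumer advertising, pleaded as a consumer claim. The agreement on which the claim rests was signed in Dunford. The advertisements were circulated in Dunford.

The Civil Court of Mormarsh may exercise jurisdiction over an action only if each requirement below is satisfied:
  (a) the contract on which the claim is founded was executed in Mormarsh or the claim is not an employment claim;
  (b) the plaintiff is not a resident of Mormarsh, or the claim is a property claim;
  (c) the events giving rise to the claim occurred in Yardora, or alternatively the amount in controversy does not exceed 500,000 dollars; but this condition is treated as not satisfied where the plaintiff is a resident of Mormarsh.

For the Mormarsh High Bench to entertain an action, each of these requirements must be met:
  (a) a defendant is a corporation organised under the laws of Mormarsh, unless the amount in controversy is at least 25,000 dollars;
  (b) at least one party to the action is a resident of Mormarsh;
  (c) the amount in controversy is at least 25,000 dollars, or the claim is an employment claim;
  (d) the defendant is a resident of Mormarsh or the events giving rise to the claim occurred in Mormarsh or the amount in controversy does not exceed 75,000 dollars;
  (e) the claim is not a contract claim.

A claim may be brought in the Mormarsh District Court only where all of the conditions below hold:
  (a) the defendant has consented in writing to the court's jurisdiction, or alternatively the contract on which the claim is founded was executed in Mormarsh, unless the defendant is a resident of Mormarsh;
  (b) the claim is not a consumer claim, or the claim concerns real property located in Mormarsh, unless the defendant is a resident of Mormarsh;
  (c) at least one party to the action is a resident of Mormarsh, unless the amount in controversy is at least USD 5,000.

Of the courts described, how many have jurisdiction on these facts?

The Civil Court of Mormarsh:
  (a) The claim is a consumer claim, not an employment claim, so one alternative holds. Condition met.
  (b) The plaintiff resides in Dunford, which is not Mormarsh, so this disjunct is met. Satisfied.
  (c) The amount in controversy is 43,000 dollars, within the $500,000 ceiling, so one alternative holds. And the carve-out is inapplicable — the plaintiff resides in Dunford, not Mormarsh. Condition met.
  → The court has jurisdiction.
The Mormarsh High Bench:
  (a) No defendant is a corporation. But the amount in controversy is $43,000, which meets the USD 25,000 floor, and the 'unless' clause therefore excuses the requirement. Met.
  (b) Edda Iyer resides in Mormarsh. Met.
  (c) The amount in controversy is USD 43,000, which meets the 25,000 dollars floor, which satisfies one of the alternatives. Condition met.
  (d) The defendant resides in Mormarsh, which satisfies one of the alternatives. Satisfied.
  (e) The claim is a consumer claim, not a contract claim. Condition met.
  → Every requirement is satisfied — jurisdiction.
The Mormarsh District Court:
  (a) No such written consent has been filed; the contract was executed in Dunford, not Mormarsh — none of the alternatives is met. But the defendant resides in Mormarsh, and the 'unless' clause therefore excuses the requirement. Satisfied.
  (b) The claim is a consumer claim; the claim does not concern real property — no alternative holds. But the defendant resides in Mormarsh, and the 'unless' clause therefore excuses the requirement. Satisfied.
  (c) Edda Iyer resides in Mormarsh. Met.
  → Jurisdiction lies.
Courts with jurisdiction: the Civil Court of Mormarsh, the Mormarsh High Bench, the Mormarsh District Court — 3 in total.

3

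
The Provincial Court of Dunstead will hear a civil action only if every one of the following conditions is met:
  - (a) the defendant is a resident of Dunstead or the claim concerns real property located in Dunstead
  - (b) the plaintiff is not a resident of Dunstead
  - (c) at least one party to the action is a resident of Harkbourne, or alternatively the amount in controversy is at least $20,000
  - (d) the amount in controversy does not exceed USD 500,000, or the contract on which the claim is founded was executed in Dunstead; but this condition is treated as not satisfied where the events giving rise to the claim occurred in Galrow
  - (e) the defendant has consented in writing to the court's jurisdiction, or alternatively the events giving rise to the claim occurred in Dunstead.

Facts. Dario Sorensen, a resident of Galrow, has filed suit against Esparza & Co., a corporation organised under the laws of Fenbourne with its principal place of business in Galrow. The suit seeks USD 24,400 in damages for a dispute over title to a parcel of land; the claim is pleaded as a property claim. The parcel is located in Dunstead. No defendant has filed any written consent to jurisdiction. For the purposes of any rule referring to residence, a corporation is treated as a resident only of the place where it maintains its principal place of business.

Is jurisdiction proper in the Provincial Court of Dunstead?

Yes

The Provincial Court of Dunstead:
  (a) The property lies in Dunstead, which satisfies one of the alternatives. Met.
  (b) The plaintiff resides in Galrow, which is not Dunstead. Met.
  (c) The amount in controversy is USD 24,400, which meets the 20,000 dollars floor, so this disjunct is met. Met.
  (d) The amount in controversy is 24,400 dollars, within the $500,000 ceiling — that alternative is enough. The carve-out does not apply: the operative events occurred in Dunstead, not Galrow. Condition met.
  (e) The operative events occurred in Dunstead, so this disjunct is met. Condition met.
  → Every requirement is satisfied — jurisdiction.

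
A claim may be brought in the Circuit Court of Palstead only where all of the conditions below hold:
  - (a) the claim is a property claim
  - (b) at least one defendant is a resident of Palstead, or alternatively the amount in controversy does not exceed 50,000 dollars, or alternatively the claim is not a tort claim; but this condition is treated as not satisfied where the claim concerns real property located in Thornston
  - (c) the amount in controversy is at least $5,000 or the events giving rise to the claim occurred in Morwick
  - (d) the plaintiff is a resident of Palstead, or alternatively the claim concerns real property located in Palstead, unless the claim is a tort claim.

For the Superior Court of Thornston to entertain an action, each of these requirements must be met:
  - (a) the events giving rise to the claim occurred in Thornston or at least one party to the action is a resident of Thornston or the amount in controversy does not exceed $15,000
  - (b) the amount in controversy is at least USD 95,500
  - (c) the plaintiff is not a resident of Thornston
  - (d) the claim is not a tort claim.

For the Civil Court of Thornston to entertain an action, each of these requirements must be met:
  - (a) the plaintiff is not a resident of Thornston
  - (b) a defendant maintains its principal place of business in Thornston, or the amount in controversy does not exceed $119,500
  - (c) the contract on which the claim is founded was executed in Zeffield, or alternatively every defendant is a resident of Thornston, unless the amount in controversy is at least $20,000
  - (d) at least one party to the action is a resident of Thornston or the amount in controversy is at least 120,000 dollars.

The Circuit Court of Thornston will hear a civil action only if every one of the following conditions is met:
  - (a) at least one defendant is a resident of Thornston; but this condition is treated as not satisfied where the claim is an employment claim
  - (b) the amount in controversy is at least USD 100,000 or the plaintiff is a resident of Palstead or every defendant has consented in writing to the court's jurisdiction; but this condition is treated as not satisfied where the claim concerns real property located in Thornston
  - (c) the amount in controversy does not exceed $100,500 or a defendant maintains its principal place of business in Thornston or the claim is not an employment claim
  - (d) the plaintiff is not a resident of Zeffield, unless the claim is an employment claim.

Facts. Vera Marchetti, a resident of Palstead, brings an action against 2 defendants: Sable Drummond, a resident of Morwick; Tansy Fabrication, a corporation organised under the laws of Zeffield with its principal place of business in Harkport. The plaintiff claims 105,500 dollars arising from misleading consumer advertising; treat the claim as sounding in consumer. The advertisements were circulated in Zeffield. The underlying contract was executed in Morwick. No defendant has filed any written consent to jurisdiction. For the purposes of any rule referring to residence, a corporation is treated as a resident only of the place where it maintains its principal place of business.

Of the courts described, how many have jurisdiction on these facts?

The Circuit Court of Palstead:
  (a) The claim is a consumer claim, not a property claim. Condition not met.
  (b) The claim is a consumer claim, not a tort claim, so one alternative holds. And the carve-out is inapplicable — the claim does not concern real property. Condition met.
  (c) The amount in controversy is $105,500, which meets the $5,000 floor, so this disjunct is met. Met.
  (d) The plaintiff resides in Palstead, which satisfies one of the alternatives. Condition met.
  → At least one condition fails; no jurisdiction.
The Superior Court of Thornston:
  (a) The operative events occurred in Zeffield, not Thornston; no party resides in Thornston; the amount in controversy is $105,500, above the USD 15,000 ceiling — none of the alternatives is met. Condition not met.
  (b) The amount in controversy is $105,500, which meets the 95,500 dollars floor. Met.
  (c) The plaintiff resides in Palstead, which is not Thornston. Met.
  (d) The claim is a consumer claim, not a tort claim. Condition met.
  → At least one condition fails; no jurisdiction.
The Civil Court of Thornston:
  (a) The plaintiff resides in Palstead, which is not Thornston. Condition met.
  (b) The amount in controversy is USD 105,500, within the 119,500 dollars ceiling, so one alternative holds. Satisfied.
  (c) The contract was executed in Morwick, not Zeffield; the defendants reside as follows — Sable Drummond in Morwick, Tansy Fabrication in Harkport — not all in Thornston — every alternative fails. But the amount in controversy is USD 105,500, which meets the 20,000 dollars floor, and the 'unless' clause therefore excuses the requirement. Met.
  (d) No party resides in Thornston; the amount in controversy is USD 105,500, below the $120,000 floor — no alternative holds. Fails.
  → No jurisdiction.
The Circuit Court of Thornston:
  (a) No defendant resides in Thornston (they reside in Morwick, Harkport). Fails.
  (b) The amount in controversy is $105,500, which meets the USD 100,000 floor, which satisfies one of the alternatives. And the carve-out is inapplicable — the claim does not concern real property. Satisfied.
  (c) The claim is a consumer claim, not an employment claim, so this disjunct is met. Met.
  (d) The plaintiff resides in Palstead, which is not Zeffield. Condition met.
  → Not every requirement is met — no jurisdiction.
No court satisfies all of its conditions.

0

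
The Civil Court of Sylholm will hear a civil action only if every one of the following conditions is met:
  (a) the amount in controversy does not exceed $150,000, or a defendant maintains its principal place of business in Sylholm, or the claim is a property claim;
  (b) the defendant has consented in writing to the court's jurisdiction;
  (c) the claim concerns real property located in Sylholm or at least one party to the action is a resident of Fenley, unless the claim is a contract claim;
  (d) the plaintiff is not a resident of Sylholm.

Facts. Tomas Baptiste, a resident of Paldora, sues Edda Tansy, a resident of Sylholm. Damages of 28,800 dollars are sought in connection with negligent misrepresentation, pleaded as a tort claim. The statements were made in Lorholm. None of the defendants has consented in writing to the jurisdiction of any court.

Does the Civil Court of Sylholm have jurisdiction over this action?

The Civil Court of Sylholm:
  (a) The amount in controversy is 28,800 dollars, within the USD 150,000 ceiling, so this disjunct is met. Met.
  (b) No such written consent has been filed. Condition not met.
  (c) The claim does not concern real property; no party resides in Fenley — every alternative fails. And the claim is a tort claim, not a contract claim, so the proviso does not save it. Not satisfied.
  (d) The plaintiff resides in Paldora, which is not Sylholm. Condition met.
  → At least one condition fails; no jurisdiction.

No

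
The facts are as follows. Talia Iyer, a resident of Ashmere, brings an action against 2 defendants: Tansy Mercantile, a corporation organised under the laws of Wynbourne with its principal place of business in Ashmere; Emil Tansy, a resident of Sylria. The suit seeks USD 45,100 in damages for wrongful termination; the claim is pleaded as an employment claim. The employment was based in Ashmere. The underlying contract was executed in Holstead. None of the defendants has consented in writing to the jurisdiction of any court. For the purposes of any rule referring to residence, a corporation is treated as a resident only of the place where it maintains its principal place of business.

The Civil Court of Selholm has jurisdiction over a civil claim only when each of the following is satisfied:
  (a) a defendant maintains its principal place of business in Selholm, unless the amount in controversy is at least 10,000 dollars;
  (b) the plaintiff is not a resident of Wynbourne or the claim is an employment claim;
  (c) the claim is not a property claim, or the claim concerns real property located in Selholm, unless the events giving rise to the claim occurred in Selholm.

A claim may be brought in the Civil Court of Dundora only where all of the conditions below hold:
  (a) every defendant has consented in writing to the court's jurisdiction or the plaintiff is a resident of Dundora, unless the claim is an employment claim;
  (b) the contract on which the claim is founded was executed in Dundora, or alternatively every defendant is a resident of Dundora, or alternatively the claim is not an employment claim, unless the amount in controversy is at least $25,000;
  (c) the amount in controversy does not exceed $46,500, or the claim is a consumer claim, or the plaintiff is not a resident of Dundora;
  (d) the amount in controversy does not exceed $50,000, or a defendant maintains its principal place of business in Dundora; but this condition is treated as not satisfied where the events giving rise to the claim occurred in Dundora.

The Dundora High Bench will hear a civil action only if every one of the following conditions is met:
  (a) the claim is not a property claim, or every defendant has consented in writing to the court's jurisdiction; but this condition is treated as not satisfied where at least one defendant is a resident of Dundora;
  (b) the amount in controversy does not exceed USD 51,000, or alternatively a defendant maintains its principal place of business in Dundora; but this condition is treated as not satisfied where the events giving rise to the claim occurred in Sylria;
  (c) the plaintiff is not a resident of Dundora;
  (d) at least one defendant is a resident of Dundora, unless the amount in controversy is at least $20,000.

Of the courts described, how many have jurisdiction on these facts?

3

The Civil Court of Selholm:
  (a) The corporate defendant(s) have their principal place of business in Ashmere, not Selholm. The proviso rescues it, though: the amount in controversy is USD 45,100, which meets the $10,000 floor. Met.
  (b) The plaintiff resides in Ashmere, which is not Wynbourne, which satisfies one of the alternatives. Condition met.
  (c) The claim is an employment claim, not a property claim, which satisfies one of the alternatives. Satisfied.
  → Jurisdiction lies.
The Civil Court of Dundora:
  (a) No such written consent has been filed; the plaintiff resides in Ashmere, not Dundora — every alternative fails. But the claim is an employment claim, and the 'unless' clause therefore excuses the requirement. Satisfied.
  (b) The contract was executed in Holstead, not Dundora; the defendants reside as follows — Tansy Mercantile in Ashmere, Emil Tansy in Sylria — not all in Dundora; the claim is an employment claim — none of the alternatives is met. However, the amount in controversy is USD 45,100, which meets the 25,000 dollars floor, so the 'unless' proviso supplies this condition. Condition met.
  (c) The amount in controversy is 45,100 dollars, within the 46,500 dollars ceiling, so one alternative holds. Condition met.
  (d) The amount in controversy is USD 45,100, within the 50,000 dollars ceiling, so one alternative holds. The exception is not triggered, since the operative events occurred in Ashmere, not Dundora. Condition met.
  → Jurisdiction lies.
The Dundora High Bench:
  (a) The claim is an employment claim, not a property claim — that alternative is enough. The carve-out does not apply: no defendant resides in Dundora (they reside in Ashmere, Sylria). Condition met.
  (b) The amount in controversy is 45,100 dollars, within the 51,000 dollars ceiling, so this disjunct is met. The carve-out does not apply: the operative events occurred in Ashmere, not Sylria. Met.
  (c) The plaintiff resides in Ashmere, which is not Dundora. Condition met.
  (d) No defendant resides in Dundora (they reside in Ashmere, Sylria). However, the amount in controversy is 45,100 dollars, which meets the 20,000 dollars floor, so the 'unless' proviso supplies this condition. Satisfied.
  → All conditions met; jurisdiction exists.
Courts with jurisdiction: the Civil Court of Selholm, the Civil Court of Dundora, the Dundora High Bench — 3 in total.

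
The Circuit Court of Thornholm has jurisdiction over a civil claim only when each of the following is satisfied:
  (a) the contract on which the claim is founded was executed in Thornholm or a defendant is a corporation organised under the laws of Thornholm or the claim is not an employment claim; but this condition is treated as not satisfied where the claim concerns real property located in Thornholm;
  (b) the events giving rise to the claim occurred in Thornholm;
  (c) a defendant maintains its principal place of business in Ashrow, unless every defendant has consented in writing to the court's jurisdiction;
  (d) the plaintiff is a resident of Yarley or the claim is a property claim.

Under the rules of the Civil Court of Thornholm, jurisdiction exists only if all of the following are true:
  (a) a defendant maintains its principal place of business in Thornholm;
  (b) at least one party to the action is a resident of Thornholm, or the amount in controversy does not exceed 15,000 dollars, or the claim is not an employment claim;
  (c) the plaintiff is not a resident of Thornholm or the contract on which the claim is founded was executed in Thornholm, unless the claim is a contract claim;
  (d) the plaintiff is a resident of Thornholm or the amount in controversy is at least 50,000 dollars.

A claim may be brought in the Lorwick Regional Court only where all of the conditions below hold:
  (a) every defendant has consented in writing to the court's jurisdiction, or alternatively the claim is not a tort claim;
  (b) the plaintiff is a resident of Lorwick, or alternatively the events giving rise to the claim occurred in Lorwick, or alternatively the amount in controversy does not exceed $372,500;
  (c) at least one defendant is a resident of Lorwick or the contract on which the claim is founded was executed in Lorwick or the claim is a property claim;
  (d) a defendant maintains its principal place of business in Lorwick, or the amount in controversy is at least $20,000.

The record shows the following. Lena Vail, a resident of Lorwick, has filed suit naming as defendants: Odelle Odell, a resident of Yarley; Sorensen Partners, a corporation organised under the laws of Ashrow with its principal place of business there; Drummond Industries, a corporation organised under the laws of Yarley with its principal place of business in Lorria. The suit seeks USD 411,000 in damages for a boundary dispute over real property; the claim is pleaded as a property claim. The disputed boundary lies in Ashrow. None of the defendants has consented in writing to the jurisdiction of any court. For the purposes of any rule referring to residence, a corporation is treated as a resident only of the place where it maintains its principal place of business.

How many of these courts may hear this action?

The Circuit Court of Thornholm:
  (a) The claim is a property claim, not an employment claim — that alternative is enough. The carve-out does not apply: the property lies in Ashrow, not Thornholm. Satisfied.
  (b) The operative events occurred in Ashrow, not Thornholm. Not met.
  (c) Sorensen Partners has its principal place of business in Ashrow. Satisfied.
  (d) The claim is a property claim, which satisfies one of the alternatives. Condition met.
  → Not every requirement is met — no jurisdiction.
The Civil Court of Thornholm:
  (a) The corporate defendant(s) have their principal place of business in Ashrow, Lorria, not Thornholm. Condition not met.
  (b) The claim is a property claim, not an employment claim, which satisfies one of the alternatives. Met.
  (c) The plaintiff resides in Lorwick, which is not Thornholm, so this disjunct is met. Satisfied.
  (d) The amount in controversy is $411,000, which meets the $50,000 floor, so this disjunct is met. Satisfied.
  → No jurisdiction.
The Lorwick Regional Court:
  (a) The claim is a property claim, not a tort claim — that alternative is enough. Met.
  (b) The plaintiff resides in Lorwick, so this disjunct is met. Met.
  (c) The claim is a property claim, which satisfies one of the alternatives. Satisfied.
  (d) The amount in controversy is $411,000, which meets the $20,000 floor, which satisfies one of the alternatives. Condition met.
  → Jurisdiction lies.
Courts with jurisdiction: the Lorwick Regional Court — 1 in total.

1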